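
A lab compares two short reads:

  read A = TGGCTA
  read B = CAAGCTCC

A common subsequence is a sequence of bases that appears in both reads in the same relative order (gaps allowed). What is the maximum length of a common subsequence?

3

Pick G [3,4]; then C [4,5]; then T [5,6]; all 3 bases appear in both, in order. The LCS DP gives dp[6][8] = 3, so this is optimal.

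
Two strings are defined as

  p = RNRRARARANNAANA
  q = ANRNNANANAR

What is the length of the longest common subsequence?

8

One common subsequence of length 8: N [2,2], R [8,3], N [10,4], N [11,5], A [12,6], A [13,8], N [14,9], A [15,10]. The LCS DP gives dp[15][11] = 8, so this is optimal.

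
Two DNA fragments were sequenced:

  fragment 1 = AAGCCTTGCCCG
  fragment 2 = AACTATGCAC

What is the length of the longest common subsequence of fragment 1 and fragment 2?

Let dp[i][j] be the LCS length of the first i bases of fragment 1 and the first j bases of fragment 2. dp[i][j] = dp[i-1][j-1]+1 when the i-th and j-th bases match, else max(dp[i-1][j], dp[i][j-1]).
    ·  A  A  C  T  A  T  G  C  A  C
 ·  0  0  0  0  0  0  0  0  0  0  0
 A  0  1  1  1  1  1  1  1  1  1  1
 A  0  1  2  2  2  2  2  2  2  2  2
 G  0  1  2  2  2  2  2  3  3  3  3
 C  0  1  2  3  3  3  3  3  4  4  4
 C  0  1  2  3  3  3  3  3  4  4  5
 T  0  1  2  3  4  4  4  4  4  4  5
 T  0  1  2  3  4  4  5  5  5  5  5
 G  0  1  2  3  4  4  5  6  6  6  6
 C  0  1  2  3  4  4  5  6  7  7  7
 C  0  1  2  3  4  4  5  6  7  7  8
 C  0  1  2  3  4  4  5  6  7  7  8
 G  0  1  2  3  4  4  5  6  7  7  8
dp[12][10] = 8. One LCS (by backtracking along matches): AACTTGCC.

8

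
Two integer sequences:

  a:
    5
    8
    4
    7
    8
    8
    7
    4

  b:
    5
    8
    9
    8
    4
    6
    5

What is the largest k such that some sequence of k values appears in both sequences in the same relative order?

4

Match 5 [1,1], then 8 [2,2], then 8 [6,4], then 4 [8,5] — 4 values in the same relative order in both, and the DP table's final entry dp[8][7] is also 4, so no common subsequence is longer.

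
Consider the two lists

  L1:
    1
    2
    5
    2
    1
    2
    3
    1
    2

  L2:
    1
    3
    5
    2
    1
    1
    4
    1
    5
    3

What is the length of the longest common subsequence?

5

Taking 1 [1,1]; then 5 [3,3]; then 2 [4,4]; then 1 [5,8]; then 3 [7,10] gives a common subsequence of length 5. dp[9][10] = 5 confirms this is the maximum.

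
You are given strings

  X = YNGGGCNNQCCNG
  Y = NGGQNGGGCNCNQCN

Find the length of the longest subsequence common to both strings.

Pick N (X #2, Y #5); then G (X #3, Y #6); then G (X #4, Y #7); then G (X #5, Y #8); then C (X #6, Y #9); then N (X #7, Y #10); then N (X #8, Y #12); then Q (X #9, Y #13); then C (X #11, Y #14); then N (X #12, Y #15); all 10 characters appear in both, in order. Since dp[13][15] = 10, nothing longer is possible.

10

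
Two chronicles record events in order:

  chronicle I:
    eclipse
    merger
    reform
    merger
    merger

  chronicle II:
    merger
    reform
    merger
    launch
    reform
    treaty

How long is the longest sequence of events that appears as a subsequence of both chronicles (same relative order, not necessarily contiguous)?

Pick merger [2,1], reform [3,2], merger [4,3]; all 3 events appear in both, in order. dp[5][6] = 3 confirms this is the maximum.

3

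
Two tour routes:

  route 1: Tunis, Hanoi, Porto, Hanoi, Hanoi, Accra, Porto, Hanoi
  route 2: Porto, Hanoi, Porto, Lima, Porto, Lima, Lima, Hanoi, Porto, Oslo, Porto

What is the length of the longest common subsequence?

4

Match Hanoi (route 1 #2, route 2 #2) → Porto (route 1 #3, route 2 #5) → Hanoi (route 1 #4, route 2 #8) → Porto (route 1 #7, route 2 #11) — 4 stops in the same relative order in both. The LCS DP gives dp[8][11] = 4, so this is optimal.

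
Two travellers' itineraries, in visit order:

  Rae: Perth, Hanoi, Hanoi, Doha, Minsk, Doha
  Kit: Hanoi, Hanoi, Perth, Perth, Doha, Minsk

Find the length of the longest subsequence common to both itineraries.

4

One common subsequence of length 4: Hanoi at Rae[2]=Kit[1], Hanoi at Rae[3]=Kit[2], Doha at Rae[4]=Kit[5], Minsk at Rae[5]=Kit[6], and the DP table's final entry dp[6][6] is also 4, so no common subsequence is longer.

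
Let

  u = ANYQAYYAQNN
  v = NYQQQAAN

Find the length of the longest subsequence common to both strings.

6

Let dp[i][j] be the LCS length of the first i characters of u and the first j characters of v. dp[i][j] = dp[i-1][j-1]+1 when the i-th and j-th characters match, else max(dp[i-1][j], dp[i][j-1]).
    ·  N  Y  Q  Q  Q  A  A  N
 ·  0  0  0  0  0  0  0  0  0
 A  0  0  0  0  0  0  1  1  1
 N  0  1  1  1  1  1  1  1  2
 Y  0  1  2  2  2  2  2  2  2
 Q  0  1  2  3  3  3  3  3  3
 A  0  1  2  3  3  3  4  4  4
 Y  0  1  2  3  3  3  4  4  4
 Y  0  1  2  3  3  3  4  4  4
 A  0  1  2  3  3  3  4  5  5
 Q  0  1  2  3  4  4  4  5  5
 N  0  1  2  3  4  4  4  5  6
 N  0  1  2  3  4  4  4  5  6
dp[11][8] = 6. One LCS (by backtracking along matches): NYQAAN.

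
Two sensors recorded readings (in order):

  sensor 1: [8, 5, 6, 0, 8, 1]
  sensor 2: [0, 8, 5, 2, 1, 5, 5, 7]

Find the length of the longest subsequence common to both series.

One common subsequence of length 3: 8 (sensor 1 #1, sensor 2 #2) → 5 (sensor 1 #2, sensor 2 #3) → 1 (sensor 1 #6, sensor 2 #5). Since dp[6][8] = 3, nothing longer is possible.

3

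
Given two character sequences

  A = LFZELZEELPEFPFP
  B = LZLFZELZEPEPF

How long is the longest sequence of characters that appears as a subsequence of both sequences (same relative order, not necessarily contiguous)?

11

One common subsequence of length 11: L (A #1, B #3), then F (A #2, B #4), then Z (A #3, B #5), then E (A #4, B #6), then L (A #5, B #7), then Z (A #6, B #8), then E (A #8, B #9), then P (A #10, B #10), then E (A #11, B #11), then P (A #13, B #12), then F (A #14, B #13). Since dp[15][13] = 11, nothing longer is possible.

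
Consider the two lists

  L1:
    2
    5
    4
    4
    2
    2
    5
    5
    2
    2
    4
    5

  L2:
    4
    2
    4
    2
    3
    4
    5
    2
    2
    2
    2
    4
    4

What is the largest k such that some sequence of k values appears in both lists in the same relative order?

8

One common subsequence of length 8: 2 (L1 #1, L2 #2); then 4 (L1 #3, L2 #3); then 4 (L1 #4, L2 #6); then 2 (L1 #5, L2 #8); then 2 (L1 #6, L2 #9); then 2 (L1 #9, L2 #10); then 2 (L1 #10, L2 #11); then 4 (L1 #11, L2 #13), and the DP table's final entry dp[12][13] is also 8, so no common subsequence is longer.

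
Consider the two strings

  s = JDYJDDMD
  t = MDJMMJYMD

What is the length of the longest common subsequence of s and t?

4

Let dp[i][j] be the LCS length of the first i characters of s and the first j characters of t. dp[i][j] = dp[i-1][j-1]+1 when the i-th and j-th characters match, else max(dp[i-1][j], dp[i][j-1]).
    ·  M  D  J  M  M  J  Y  M  D
 ·  0  0  0  0  0  0  0  0  0  0
 J  0  0  0  1  1  1  1  1  1  1
 D  0  0  1  1  1  1  1  1  1  2
 Y  0  0  1  1  1  1  1  2  2  2
 J  0  0  1  2  2  2  2  2  2  2
 D  0  0  1  2  2  2  2  2  2  3
 D  0  0  1  2  2  2  2  2  2  3
 M  0  1  1  2  3  3  3  3  3  3
 D  0  1  2  2  3  3  3  3  3  4
dp[8][9] = 4. One LCS (by backtracking along matches): JYMD.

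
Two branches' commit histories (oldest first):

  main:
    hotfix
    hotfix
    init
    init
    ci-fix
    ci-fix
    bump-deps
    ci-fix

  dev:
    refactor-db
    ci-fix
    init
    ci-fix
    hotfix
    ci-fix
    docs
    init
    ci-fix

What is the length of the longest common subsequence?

4

Match init at main[4]=dev[3], then ci-fix at main[5]=dev[4], then ci-fix at main[6]=dev[6], then ci-fix at main[8]=dev[9] — 4 commits in the same relative order in both, and the DP table's final entry dp[8][9] is also 4, so no common subsequence is longer.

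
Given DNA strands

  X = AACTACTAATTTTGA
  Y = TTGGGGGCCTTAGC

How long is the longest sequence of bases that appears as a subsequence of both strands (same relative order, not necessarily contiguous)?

Match C at X[3]=Y[9], T at X[4]=Y[10], T at X[7]=Y[11], A at X[9]=Y[12], G at X[14]=Y[13] — 5 bases in the same relative order in both. Since dp[15][14] = 5, nothing longer is possible.

5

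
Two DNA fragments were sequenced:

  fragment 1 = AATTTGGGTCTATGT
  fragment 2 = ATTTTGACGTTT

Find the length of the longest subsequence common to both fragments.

One common subsequence of length 9: A at fragment 1[1]=fragment 2[1], then T at fragment 1[3]=fragment 2[3], then T at fragment 1[4]=fragment 2[4], then T at fragment 1[5]=fragment 2[5], then G at fragment 1[6]=fragment 2[6], then G at fragment 1[8]=fragment 2[9], then T at fragment 1[11]=fragment 2[10], then T at fragment 1[13]=fragment 2[11], then T at fragment 1[15]=fragment 2[12]. dp[15][12] = 9 confirms this is the maximum.

9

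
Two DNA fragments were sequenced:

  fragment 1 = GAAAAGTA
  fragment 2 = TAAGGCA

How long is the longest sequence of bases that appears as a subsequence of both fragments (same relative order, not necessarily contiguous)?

4

Let dp[i][j] be the LCS length of the first i bases of fragment 1 and the first j bases of fragment 2. dp[i][j] = dp[i-1][j-1]+1 when the i-th and j-th bases match, else max(dp[i-1][j], dp[i][j-1]).
    ·  T  A  A  G  G  C  A
 ·  0  0  0  0  0  0  0  0
 G  0  0  0  0  1  1  1  1
 A  0  0  1  1  1  1  1  2
 A  0  0  1  2  2  2  2  2
 A  0  0  1  2  2  2  2  3
 A  0  0  1  2  2  2  2  3
 G  0  0  1  2  3  3  3  3
 T  0  1  1  2  3  3  3  3
 A  0  1  2  2  3  3  3  4
dp[8][7] = 4. One LCS (by backtracking along matches): AAGA.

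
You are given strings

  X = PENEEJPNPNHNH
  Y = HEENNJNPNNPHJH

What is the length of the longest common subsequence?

Taking E at X[2]=Y[3], N at X[3]=Y[5], J at X[6]=Y[6], P at X[7]=Y[8], N at X[8]=Y[10], P at X[9]=Y[11], H at X[11]=Y[12], H at X[13]=Y[14] gives a common subsequence of length 8. Since dp[13][14] = 8, nothing longer is possible.

8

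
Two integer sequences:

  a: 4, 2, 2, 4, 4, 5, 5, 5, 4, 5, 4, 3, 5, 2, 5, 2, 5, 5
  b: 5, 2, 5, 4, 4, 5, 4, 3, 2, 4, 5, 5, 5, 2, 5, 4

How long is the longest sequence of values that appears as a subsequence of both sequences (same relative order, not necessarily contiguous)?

Pick 2 [2,2], then 4 [4,4], then 4 [5,5], then 5 [6,6], then 4 [9,10], then 5 [10,11], then 5 [13,12], then 5 [15,13], then 2 [16,14], then 5 [17,15]; all 10 values appear in both, in order. The LCS DP gives dp[18][16] = 10, so this is optimal.

10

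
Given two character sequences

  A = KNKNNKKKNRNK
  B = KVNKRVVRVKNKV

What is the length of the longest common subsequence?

6

Match K at A[1]=B[1] → N at A[2]=B[3] → K at A[3]=B[4] → K at A[8]=B[10] → N at A[11]=B[11] → K at A[12]=B[12] — 6 characters in the same relative order in both. dp[12][13] = 6 confirms this is the maximum.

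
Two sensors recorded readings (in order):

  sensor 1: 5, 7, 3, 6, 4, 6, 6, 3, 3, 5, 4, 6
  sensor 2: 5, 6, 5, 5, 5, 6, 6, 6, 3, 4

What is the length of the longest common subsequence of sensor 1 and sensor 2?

Match 5 at sensor 1[1]=sensor 2[5] → 6 at sensor 1[4]=sensor 2[6] → 6 at sensor 1[6]=sensor 2[7] → 6 at sensor 1[7]=sensor 2[8] → 3 at sensor 1[9]=sensor 2[9] → 4 at sensor 1[11]=sensor 2[10] — 6 values in the same relative order in both. The LCS DP gives dp[12][10] = 6, so this is optimal.

6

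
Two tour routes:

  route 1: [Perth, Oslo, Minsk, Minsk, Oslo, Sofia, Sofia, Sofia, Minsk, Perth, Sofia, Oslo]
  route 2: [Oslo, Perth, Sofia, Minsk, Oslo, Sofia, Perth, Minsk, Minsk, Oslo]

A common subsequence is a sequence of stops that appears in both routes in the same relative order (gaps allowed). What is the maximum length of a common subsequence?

One common subsequence of length 6: Perth at route 1[1]=route 2[2], Minsk at route 1[4]=route 2[4], Oslo at route 1[5]=route 2[5], Sofia at route 1[6]=route 2[6], Minsk at route 1[9]=route 2[9], Oslo at route 1[12]=route 2[10]. Since dp[12][10] = 6, nothing longer is possible.

6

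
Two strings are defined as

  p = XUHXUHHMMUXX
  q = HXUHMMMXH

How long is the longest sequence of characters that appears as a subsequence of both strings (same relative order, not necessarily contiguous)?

Let dp[i][j] be the LCS length of the first i characters of p and the first j characters of q. dp[i][j] = dp[i-1][j-1]+1 when the i-th and j-th characters match, else max(dp[i-1][j], dp[i][j-1]).
    ·  H  X  U  H  M  M  M  X  H
 ·  0  0  0  0  0  0  0  0  0  0
 X  0  0  1  1  1  1  1  1  1  1
 U  0  0  1  2  2  2  2  2  2  2
 H  0  1  1  2  3  3  3  3  3  3
 X  0  1  2  2  3  3  3  3  4  4
 U  0  1  2  3  3  3  3  3  4  4
 H  0  1  2  3  4  4  4  4  4  5
 H  0  1  2  3  4  4  4  4  4  5
 M  0  1  2  3  4  5  5  5  5  5
 M  0  1  2  3  4  5  6  6  6  6
 U  0  1  2  3  4  5  6  6  6  6
 X  0  1  2  3  4  5  6  6  7  7
 X  0  1  2  3  4  5  6  6  7  7
dp[12][9] = 7. One LCS (by backtracking along matches): HXUHMMX.

7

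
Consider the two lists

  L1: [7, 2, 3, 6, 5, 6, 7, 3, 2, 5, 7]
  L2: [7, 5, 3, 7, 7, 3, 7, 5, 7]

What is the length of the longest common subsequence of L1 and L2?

6

Taking 7 (L1 #1, L2 #1), then 3 (L1 #3, L2 #3), then 7 (L1 #7, L2 #5), then 3 (L1 #8, L2 #6), then 5 (L1 #10, L2 #8), then 7 (L1 #11, L2 #9) gives a common subsequence of length 6. The LCS DP gives dp[11][9] = 6, so this is optimal.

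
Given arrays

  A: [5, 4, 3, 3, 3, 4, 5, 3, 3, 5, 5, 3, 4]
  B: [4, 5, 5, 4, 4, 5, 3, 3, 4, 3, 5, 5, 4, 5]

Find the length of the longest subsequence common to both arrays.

Taking 5 at A[1]=B[3] → 4 at A[2]=B[5] → 3 at A[4]=B[7] → 3 at A[5]=B[8] → 4 at A[6]=B[9] → 3 at A[9]=B[10] → 5 at A[10]=B[11] → 5 at A[11]=B[12] → 4 at A[13]=B[13] gives a common subsequence of length 9. The LCS DP gives dp[13][14] = 9, so this is optimal.

9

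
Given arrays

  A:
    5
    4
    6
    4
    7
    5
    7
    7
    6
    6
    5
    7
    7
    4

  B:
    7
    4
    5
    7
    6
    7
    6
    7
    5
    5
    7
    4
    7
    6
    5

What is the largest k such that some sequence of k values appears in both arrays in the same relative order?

8

One common subsequence of length 8: 5 (A #1, B #3); then 6 (A #3, B #7); then 7 (A #5, B #8); then 5 (A #6, B #10); then 7 (A #7, B #11); then 7 (A #8, B #13); then 6 (A #10, B #14); then 5 (A #11, B #15). dp[14][15] = 8 confirms this is the maximum.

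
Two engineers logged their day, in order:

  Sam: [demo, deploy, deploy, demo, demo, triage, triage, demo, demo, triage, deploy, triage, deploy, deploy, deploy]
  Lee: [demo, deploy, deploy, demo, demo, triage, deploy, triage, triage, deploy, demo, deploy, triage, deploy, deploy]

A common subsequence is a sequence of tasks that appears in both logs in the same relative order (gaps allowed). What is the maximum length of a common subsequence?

12

Pick demo at Sam[1]=Lee[1]; then deploy at Sam[2]=Lee[2]; then deploy at Sam[3]=Lee[3]; then demo at Sam[4]=Lee[4]; then demo at Sam[5]=Lee[5]; then triage at Sam[6]=Lee[8]; then triage at Sam[7]=Lee[9]; then demo at Sam[9]=Lee[11]; then deploy at Sam[11]=Lee[12]; then triage at Sam[12]=Lee[13]; then deploy at Sam[14]=Lee[14]; then deploy at Sam[15]=Lee[15]; all 12 tasks appear in both, in order. Since dp[15][15] = 12, nothing longer is possible.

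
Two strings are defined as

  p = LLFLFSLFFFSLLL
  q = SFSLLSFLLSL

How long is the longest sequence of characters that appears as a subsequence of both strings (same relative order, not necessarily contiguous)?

7

Taking L at p[1]=q[4], then L at p[2]=q[5], then F at p[3]=q[7], then L at p[4]=q[8], then L at p[7]=q[9], then S at p[11]=q[10], then L at p[14]=q[11] gives a common subsequence of length 7. dp[14][11] = 7 confirms this is the maximum.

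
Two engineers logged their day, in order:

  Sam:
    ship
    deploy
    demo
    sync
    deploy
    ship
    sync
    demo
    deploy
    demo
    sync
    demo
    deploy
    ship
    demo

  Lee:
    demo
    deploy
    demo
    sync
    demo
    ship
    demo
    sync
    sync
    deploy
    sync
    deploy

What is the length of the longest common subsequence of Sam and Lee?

One common subsequence of length 8: deploy at Sam[2]=Lee[2], demo at Sam[3]=Lee[3], sync at Sam[4]=Lee[4], ship at Sam[6]=Lee[6], sync at Sam[7]=Lee[9], deploy at Sam[9]=Lee[10], sync at Sam[11]=Lee[11], deploy at Sam[13]=Lee[12]. The LCS DP gives dp[15][12] = 8, so this is optimal.

8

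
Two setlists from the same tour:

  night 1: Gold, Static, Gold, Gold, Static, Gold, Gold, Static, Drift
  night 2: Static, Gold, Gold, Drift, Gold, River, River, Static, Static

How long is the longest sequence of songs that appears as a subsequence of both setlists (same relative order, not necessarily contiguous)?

One common subsequence of length 5: Gold [1,2], Gold [3,3], Gold [4,5], Static [5,8], Static [8,9]. Since dp[9][9] = 5, nothing longer is possible.

5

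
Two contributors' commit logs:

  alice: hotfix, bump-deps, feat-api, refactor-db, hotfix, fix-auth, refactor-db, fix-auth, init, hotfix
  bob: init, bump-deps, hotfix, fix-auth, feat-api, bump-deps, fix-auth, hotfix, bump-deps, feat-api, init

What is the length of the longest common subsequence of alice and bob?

5

Match bump-deps (alice #2, bob #2); then hotfix (alice #5, bob #3); then fix-auth (alice #6, bob #4); then fix-auth (alice #8, bob #7); then init (alice #9, bob #11) — 5 commits in the same relative order in both. dp[10][11] = 5 confirms this is the maximum.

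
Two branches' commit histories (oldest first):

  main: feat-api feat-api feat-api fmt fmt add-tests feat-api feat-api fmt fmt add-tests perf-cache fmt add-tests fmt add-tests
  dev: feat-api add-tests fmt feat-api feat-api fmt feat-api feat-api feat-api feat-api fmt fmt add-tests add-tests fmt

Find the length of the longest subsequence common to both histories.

One common subsequence of length 11: feat-api at main[1]=dev[1], then feat-api at main[2]=dev[4], then feat-api at main[3]=dev[5], then fmt at main[4]=dev[6], then feat-api at main[7]=dev[9], then feat-api at main[8]=dev[10], then fmt at main[9]=dev[11], then fmt at main[10]=dev[12], then add-tests at main[11]=dev[13], then add-tests at main[14]=dev[14], then fmt at main[15]=dev[15]. Since dp[16][15] = 11, nothing longer is possible.

11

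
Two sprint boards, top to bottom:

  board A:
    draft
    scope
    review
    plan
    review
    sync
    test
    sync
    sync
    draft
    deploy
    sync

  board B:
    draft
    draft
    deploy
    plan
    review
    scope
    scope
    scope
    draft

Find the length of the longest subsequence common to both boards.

Taking draft [1,2], then plan [4,4], then review [5,5], then draft [10,9] gives a common subsequence of length 4, and the DP table's final entry dp[12][9] is also 4, so no common subsequence is longer.

4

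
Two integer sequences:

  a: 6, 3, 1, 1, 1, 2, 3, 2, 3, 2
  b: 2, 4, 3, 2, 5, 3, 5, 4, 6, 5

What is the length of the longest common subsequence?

4

Let dp[i][j] be the LCS length of the first i values of a and the first j values of b. dp[i][j] = dp[i-1][j-1]+1 when the i-th and j-th values match, else max(dp[i-1][j], dp[i][j-1]).
    ·  2  4  3  2  5  3  5  4  6  5
 ·  0  0  0  0  0  0  0  0  0  0  0
 6  0  0  0  0  0  0  0  0  0  1  1
 3  0  0  0  1  1  1  1  1  1  1  1
 1  0  0  0  1  1  1  1  1  1  1  1
 1  0  0  0  1  1  1  1  1  1  1  1
 1  0  0  0  1  1  1  1  1  1  1  1
 2  0  1  1  1  2  2  2  2  2  2  2
 3  0  1  1  2  2  2  3  3  3  3  3
 2  0  1  1  2  3  3  3  3  3  3  3
 3  0  1  1  2  3  3  4  4  4  4  4
 2  0  1  1  2  3  3  4  4  4  4  4
dp[10][10] = 4. One LCS (by backtracking along matches): 2, 3, 2, 3.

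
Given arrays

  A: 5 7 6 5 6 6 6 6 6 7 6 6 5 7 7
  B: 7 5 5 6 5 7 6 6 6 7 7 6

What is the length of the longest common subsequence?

8

Taking 5 (A #1, B #3), then 6 (A #3, B #4), then 5 (A #4, B #5), then 6 (A #5, B #7), then 6 (A #6, B #8), then 6 (A #7, B #9), then 7 (A #10, B #11), then 6 (A #12, B #12) gives a common subsequence of length 8. The LCS DP gives dp[15][12] = 8, so this is optimal.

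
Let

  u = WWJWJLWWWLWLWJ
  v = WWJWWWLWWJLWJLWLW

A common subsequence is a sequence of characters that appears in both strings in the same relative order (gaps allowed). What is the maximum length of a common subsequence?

One common subsequence of length 12: W (u #1, v #1); then W (u #2, v #2); then J (u #3, v #3); then W (u #4, v #6); then L (u #6, v #7); then W (u #7, v #8); then W (u #8, v #9); then W (u #9, v #12); then L (u #10, v #14); then W (u #11, v #15); then L (u #12, v #16); then W (u #13, v #17). The LCS DP gives dp[14][17] = 12, so this is optimal.

12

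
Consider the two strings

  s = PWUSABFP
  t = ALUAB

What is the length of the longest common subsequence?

Taking U [3,3]; then A [5,4]; then B [6,5] gives a common subsequence of length 3. Since dp[8][5] = 3, nothing longer is possible.

3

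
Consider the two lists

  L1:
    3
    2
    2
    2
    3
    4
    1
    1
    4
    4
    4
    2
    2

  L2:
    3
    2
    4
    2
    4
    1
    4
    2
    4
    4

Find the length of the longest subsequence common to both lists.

8

Let dp[i][j] be the LCS length of the first i values of L1 and the first j values of L2. dp[i][j] = dp[i-1][j-1]+1 when the i-th and j-th values match, else max(dp[i-1][j], dp[i][j-1]).
    ·  3  2  4  2  4  1  4  2  4  4
 ·  0  0  0  0  0  0  0  0  0  0  0
 3  0  1  1  1  1  1  1  1  1  1  1
 2  0  1  2  2  2  2  2  2  2  2  2
 2  0  1  2  2  3  3  3  3  3  3  3
 2  0  1  2  2  3  3  3  3  4  4  4
 3  0  1  2  2  3  3  3  3  4  4  4
 4  0  1  2  3  3  4  4  4  4  5  5
 1  0  1  2  3  3  4  5  5  5  5  5
 1  0  1  2  3  3  4  5  5  5  5  5
 4  0  1  2  3  3  4  5  6  6  6  6
 4  0  1  2  3  3  4  5  6  6  7  7
 4  0  1  2  3  3  4  5  6  6  7  8
 2  0  1  2  3  4  4  5  6  7  7  8
 2  0  1  2  3  4  4  5  6  7  7  8
dp[13][10] = 8. One LCS (by backtracking along matches): 3, 2, 2, 4, 1, 4, 4, 4.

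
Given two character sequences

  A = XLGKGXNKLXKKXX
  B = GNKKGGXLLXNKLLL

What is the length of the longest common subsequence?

Match G [3,1], then K [4,4], then G [5,6], then X [6,10], then N [7,11], then K [8,12], then L [9,15] — 7 characters in the same relative order in both. Since dp[14][15] = 7, nothing longer is possible.

7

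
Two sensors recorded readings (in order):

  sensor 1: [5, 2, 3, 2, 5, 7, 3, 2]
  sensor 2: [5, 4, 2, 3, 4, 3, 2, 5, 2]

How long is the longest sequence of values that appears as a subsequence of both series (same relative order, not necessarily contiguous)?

6

Pick 5 (sensor 1 #1, sensor 2 #1), 2 (sensor 1 #2, sensor 2 #3), 3 (sensor 1 #3, sensor 2 #6), 2 (sensor 1 #4, sensor 2 #7), 5 (sensor 1 #5, sensor 2 #8), 2 (sensor 1 #8, sensor 2 #9); all 6 values appear in both, in order, and the DP table's final entry dp[8][9] is also 6, so no common subsequence is longer.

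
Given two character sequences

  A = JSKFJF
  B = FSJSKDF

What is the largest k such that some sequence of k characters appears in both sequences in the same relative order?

4

Match J (A #1, B #3) → S (A #2, B #4) → K (A #3, B #5) → F (A #6, B #7) — 4 characters in the same relative order in both. The LCS DP gives dp[6][7] = 4, so this is optimal.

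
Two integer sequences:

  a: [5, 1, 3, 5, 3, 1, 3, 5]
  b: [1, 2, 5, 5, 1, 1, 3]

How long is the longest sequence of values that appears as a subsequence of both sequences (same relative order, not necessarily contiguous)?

Let dp[i][j] be the LCS length of the first i values of a and the first j values of b. dp[i][j] = dp[i-1][j-1]+1 when the i-th and j-th values match, else max(dp[i-1][j], dp[i][j-1]).
    ·  1  2  5  5  1  1  3
 ·  0  0  0  0  0  0  0  0
 5  0  0  0  1  1  1  1  1
 1  0  1  1  1  1  2  2  2
 3  0  1  1  1  1  2  2  3
 5  0  1  1  2  2  2  2  3
 3  0  1  1  2  2  2  2  3
 1  0  1  1  2  2  3  3  3
 3  0  1  1  2  2  3  3  4
 5  0  1  1  2  3  3  3  4
dp[8][7] = 4. One LCS (by backtracking along matches): 5, 1, 1, 3.

4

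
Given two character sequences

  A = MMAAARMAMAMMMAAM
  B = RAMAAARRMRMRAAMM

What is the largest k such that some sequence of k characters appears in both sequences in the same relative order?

Taking M [2,3], then A [3,4], then A [4,5], then A [5,6], then R [6,10], then M [7,11], then A [8,13], then A [10,14], then M [13,15], then M [16,16] gives a common subsequence of length 10, and the DP table's final entry dp[16][16] is also 10, so no common subsequence is longer.

10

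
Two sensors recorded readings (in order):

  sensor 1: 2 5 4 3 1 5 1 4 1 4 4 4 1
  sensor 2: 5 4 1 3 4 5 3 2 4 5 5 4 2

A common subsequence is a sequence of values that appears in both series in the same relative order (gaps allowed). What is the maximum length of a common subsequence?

Taking 5 [2,1] → 4 [3,2] → 3 [4,4] → 5 [6,6] → 4 [8,9] → 4 [10,12] gives a common subsequence of length 6, and the DP table's final entry dp[13][13] is also 6, so no common subsequence is longer.

6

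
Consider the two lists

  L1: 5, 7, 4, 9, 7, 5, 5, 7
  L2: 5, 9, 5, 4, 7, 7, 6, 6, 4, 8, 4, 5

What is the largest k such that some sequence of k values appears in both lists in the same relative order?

Let dp[i][j] be the LCS length of the first i values of L1 and the first j values of L2. dp[i][j] = dp[i-1][j-1]+1 when the i-th and j-th values match, else max(dp[i-1][j], dp[i][j-1]).
    ·  5  9  5  4  7  7  6  6  4  8  4  5
 ·  0  0  0  0  0  0  0  0  0  0  0  0  0
 5  0  1  1  1  1  1  1  1  1  1  1  1  1
 7  0  1  1  1  1  2  2  2  2  2  2  2  2
 4  0  1  1  1  2  2  2  2  2  3  3  3  3
 9  0  1  2  2  2  2  2  2  2  3  3  3  3
 7  0  1  2  2  2  3  3  3  3  3  3  3  3
 5  0  1  2  3  3  3  3  3  3  3  3  3  4
 5  0  1  2  3  3  3  3  3  3  3  3  3  4
 7  0  1  2  3  3  4  4  4  4  4  4  4  4
dp[8][12] = 4. One LCS (by backtracking along matches): 5, 7, 4, 5.

4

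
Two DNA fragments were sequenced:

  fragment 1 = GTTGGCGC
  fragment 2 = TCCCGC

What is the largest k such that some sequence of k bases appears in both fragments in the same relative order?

Let dp[i][j] be the LCS length of the first i bases of fragment 1 and the first j bases of fragment 2. dp[i][j] = dp[i-1][j-1]+1 when the i-th and j-th bases match, else max(dp[i-1][j], dp[i][j-1]).
    ·  T  C  C  C  G  C
 ·  0  0  0  0  0  0  0
 G  0  0  0  0  0  1  1
 T  0  1  1  1  1  1  1
 T  0  1  1  1  1  1  1
 G  0  1  1  1  1  2  2
 G  0  1  1  1  1  2  2
 C  0  1  2  2  2  2  3
 G  0  1  2  2  2  3  3
 C  0  1  2  3  3  3  4
dp[8][6] = 4. One LCS (by backtracking along matches): TCGC.

4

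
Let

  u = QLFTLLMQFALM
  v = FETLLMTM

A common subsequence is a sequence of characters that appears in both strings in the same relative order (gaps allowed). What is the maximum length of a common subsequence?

6

Let dp[i][j] be the LCS length of the first i characters of u and the first j characters of v. dp[i][j] = dp[i-1][j-1]+1 when the i-th and j-th characters match, else max(dp[i-1][j], dp[i][j-1]).
    ·  F  E  T  L  L  M  T  M
 ·  0  0  0  0  0  0  0  0  0
 Q  0  0  0  0  0  0  0  0  0
 L  0  0  0  0  1  1  1  1  1
 F  0  1  1  1  1  1  1  1  1
 T  0  1  1  2  2  2  2  2  2
 L  0  1  1  2  3  3  3  3  3
 L  0  1  1  2  3  4  4  4  4
 M  0  1  1  2  3  4  5  5  5
 Q  0  1  1  2  3  4  5  5  5
 F  0  1  1  2  3  4  5  5  5
 A  0  1  1  2  3  4  5  5  5
 L  0  1  1  2  3  4  5  5  5
 M  0  1  1  2  3  4  5  5  6
dp[12][8] = 6. One LCS (by backtracking along matches): FTLLMM.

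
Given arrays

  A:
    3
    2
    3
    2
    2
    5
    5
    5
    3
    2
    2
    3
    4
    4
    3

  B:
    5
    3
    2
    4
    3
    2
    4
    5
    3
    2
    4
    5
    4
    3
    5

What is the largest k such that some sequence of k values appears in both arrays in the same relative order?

Taking 3 at A[1]=B[2]; then 2 at A[2]=B[3]; then 3 at A[3]=B[5]; then 2 at A[4]=B[6]; then 5 at A[8]=B[8]; then 3 at A[9]=B[9]; then 2 at A[11]=B[10]; then 4 at A[13]=B[11]; then 4 at A[14]=B[13]; then 3 at A[15]=B[14] gives a common subsequence of length 10. dp[15][15] = 10 confirms this is the maximum.

10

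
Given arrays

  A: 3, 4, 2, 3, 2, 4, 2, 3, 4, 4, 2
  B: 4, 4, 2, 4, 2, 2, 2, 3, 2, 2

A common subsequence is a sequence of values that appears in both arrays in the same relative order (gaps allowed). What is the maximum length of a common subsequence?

Taking 4 at A[2]=B[4] → 2 at A[3]=B[5] → 2 at A[5]=B[6] → 2 at A[7]=B[7] → 3 at A[8]=B[8] → 2 at A[11]=B[10] gives a common subsequence of length 6. Since dp[11][10] = 6, nothing longer is possible.

6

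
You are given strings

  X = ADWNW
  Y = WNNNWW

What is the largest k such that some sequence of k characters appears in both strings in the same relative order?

Let dp[i][j] be the LCS length of the first i characters of X and the first j characters of Y. dp[i][j] = dp[i-1][j-1]+1 when the i-th and j-th characters match, else max(dp[i-1][j], dp[i][j-1]).
    ·  W  N  N  N  W  W
 ·  0  0  0  0  0  0  0
 A  0  0  0  0  0  0  0
 D  0  0  0  0  0  0  0
 W  0  1  1  1  1  1  1
 N  0  1  2  2  2  2  2
 W  0  1  2  2  2  3  3
dp[5][6] = 3. One LCS (by backtracking along matches): WNW.

3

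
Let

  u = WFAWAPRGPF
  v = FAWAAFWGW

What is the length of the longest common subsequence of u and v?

5

Let dp[i][j] be the LCS length of the first i characters of u and the first j characters of v. dp[i][j] = dp[i-1][j-1]+1 when the i-th and j-th characters match, else max(dp[i-1][j], dp[i][j-1]).
    ·  F  A  W  A  A  F  W  G  W
 ·  0  0  0  0  0  0  0  0  0  0
 W  0  0  0  1  1  1  1  1  1  1
 F  0  1  1  1  1  1  2  2  2  2
 A  0  1  2  2  2  2  2  2  2  2
 W  0  1  2  3  3  3  3  3  3  3
 A  0  1  2  3  4  4  4  4  4  4
 P  0  1  2  3  4  4  4  4  4  4
 R  0  1  2  3  4  4  4  4  4  4
 G  0  1  2  3  4  4  4  4  5  5
 P  0  1  2  3  4  4  4  4  5  5
 F  0  1  2  3  4  4  5  5  5  5
dp[10][9] = 5. One LCS (by backtracking along matches): FAWAG.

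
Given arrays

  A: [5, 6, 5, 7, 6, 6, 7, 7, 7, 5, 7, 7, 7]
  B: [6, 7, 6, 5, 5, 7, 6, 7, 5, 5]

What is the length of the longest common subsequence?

Let dp[i][j] be the LCS length of the first i values of A and the first j values of B. dp[i][j] = dp[i-1][j-1]+1 when the i-th and j-th values match, else max(dp[i-1][j], dp[i][j-1]).
    ·  6  7  6  5  5  7  6  7  5  5
 ·  0  0  0  0  0  0  0  0  0  0  0
 5  0  0  0  0  1  1  1  1  1  1  1
 6  0  1  1  1  1  1  1  2  2  2  2
 5  0  1  1  1  2  2  2  2  2  3  3
 7  0  1  2  2  2  2  3  3  3  3  3
 6  0  1  2  3  3  3  3  4  4  4  4
 6  0  1  2  3  3  3  3  4  4  4  4
 7  0  1  2  3  3  3  4  4  5  5  5
 7  0  1  2  3  3  3  4  4  5  5  5
 7  0  1  2  3  3  3  4  4  5  5  5
 5  0  1  2  3  4  4  4  4  5  6  6
 7  0  1  2  3  4  4  5  5  5  6  6
 7  0  1  2  3  4  4  5  5  6  6  6
 7  0  1  2  3  4  4  5  5  6  6  6
dp[13][10] = 6. One LCS (by backtracking along matches): 5, 5, 7, 6, 7, 5.

6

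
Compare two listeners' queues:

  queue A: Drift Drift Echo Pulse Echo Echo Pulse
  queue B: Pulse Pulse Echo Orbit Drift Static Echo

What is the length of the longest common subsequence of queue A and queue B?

3

One common subsequence of length 3: Pulse [4,2]; then Echo [5,3]; then Echo [6,7]. dp[7][7] = 3 confirms this is the maximum.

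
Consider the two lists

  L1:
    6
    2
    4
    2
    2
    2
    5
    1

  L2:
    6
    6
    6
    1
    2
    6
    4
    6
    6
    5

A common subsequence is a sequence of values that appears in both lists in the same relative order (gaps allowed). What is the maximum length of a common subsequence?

Let dp[i][j] be the LCS length of the first i values of L1 and the first j values of L2. dp[i][j] = dp[i-1][j-1]+1 when the i-th and j-th values match, else max(dp[i-1][j], dp[i][j-1]).
    ·  6  6  6  1  2  6  4  6  6  5
 ·  0  0  0  0  0  0  0  0  0  0  0
 6  0  1  1  1  1  1  1  1  1  1  1
 2  0  1  1  1  1  2  2  2  2  2  2
 4  0  1  1  1  1  2  2  3  3  3  3
 2  0  1  1  1  1  2  2  3  3  3  3
 2  0  1  1  1  1  2  2  3  3  3  3
 2  0  1  1  1  1  2  2  3  3  3  3
 5  0  1  1  1  1  2  2  3  3  3  4
 1  0  1  1  1  2  2  2  3  3  3  4
dp[8][10] = 4. One LCS (by backtracking along matches): 6, 2, 4, 5.

4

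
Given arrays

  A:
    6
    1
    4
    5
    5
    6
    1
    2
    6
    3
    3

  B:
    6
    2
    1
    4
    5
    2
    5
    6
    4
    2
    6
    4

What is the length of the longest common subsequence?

Let dp[i][j] be the LCS length of the first i values of A and the first j values of B. dp[i][j] = dp[i-1][j-1]+1 when the i-th and j-th values match, else max(dp[i-1][j], dp[i][j-1]).
    ·  6  2  1  4  5  2  5  6  4  2  6  4
 ·  0  0  0  0  0  0  0  0  0  0  0  0  0
 6  0  1  1  1  1  1  1  1  1  1  1  1  1
 1  0  1  1  2  2  2  2  2  2  2  2  2  2
 4  0  1  1  2  3  3  3  3  3  3  3  3  3
 5  0  1  1  2  3  4  4  4  4  4  4  4  4
 5  0  1  1  2  3  4  4  5  5  5  5  5  5
 6  0  1  1  2  3  4  4  5  6  6  6  6  6
 1  0  1  1  2  3  4  4  5  6  6  6  6  6
 2  0  1  2  2  3  4  5  5  6  6  7  7  7
 6  0  1  2  2  3  4  5  5  6  6  7  8  8
 3  0  1  2  2  3  4  5  5  6  6  7  8  8
 3  0  1  2  2  3  4  5  5  6  6  7  8  8
dp[11][12] = 8. One LCS (by backtracking along matches): 6, 1, 4, 5, 5, 6, 2, 6.

8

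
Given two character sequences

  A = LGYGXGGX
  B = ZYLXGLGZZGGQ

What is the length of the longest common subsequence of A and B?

5

Pick L (A #1, B #3), then G (A #2, B #5), then G (A #4, B #7), then G (A #6, B #10), then G (A #7, B #11); all 5 characters appear in both, in order. dp[8][12] = 5 confirms this is the maximum.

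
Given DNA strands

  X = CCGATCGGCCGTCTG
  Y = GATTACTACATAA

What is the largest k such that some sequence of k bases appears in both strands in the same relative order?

7

Taking G (X #3, Y #1), then A (X #4, Y #2), then T (X #5, Y #4), then C (X #10, Y #6), then T (X #12, Y #7), then C (X #13, Y #9), then T (X #14, Y #11) gives a common subsequence of length 7. Since dp[15][13] = 7, nothing longer is possible.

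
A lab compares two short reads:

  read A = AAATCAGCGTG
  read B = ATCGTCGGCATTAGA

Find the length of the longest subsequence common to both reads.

Match A [3,1]; then T [4,2]; then C [5,3]; then G [7,4]; then C [8,6]; then G [9,8]; then T [10,12]; then G [11,14] — 8 bases in the same relative order in both. The LCS DP gives dp[11][15] = 8, so this is optimal.

8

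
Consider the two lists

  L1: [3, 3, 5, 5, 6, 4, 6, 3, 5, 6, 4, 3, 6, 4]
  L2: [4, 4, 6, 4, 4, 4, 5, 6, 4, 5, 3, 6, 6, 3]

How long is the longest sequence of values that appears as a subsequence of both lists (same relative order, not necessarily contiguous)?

Taking 6 at L1[5]=L2[3], 4 at L1[6]=L2[6], 5 at L1[9]=L2[7], 6 at L1[10]=L2[8], 4 at L1[11]=L2[9], 3 at L1[12]=L2[11], 6 at L1[13]=L2[13] gives a common subsequence of length 7. The LCS DP gives dp[14][14] = 7, so this is optimal.

7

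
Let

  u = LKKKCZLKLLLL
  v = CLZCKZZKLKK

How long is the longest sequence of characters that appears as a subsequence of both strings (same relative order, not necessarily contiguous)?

5

Pick L (u #1, v #2), K (u #2, v #5), K (u #3, v #8), K (u #4, v #10), K (u #8, v #11); all 5 characters appear in both, in order. The LCS DP gives dp[12][11] = 5, so this is optimal.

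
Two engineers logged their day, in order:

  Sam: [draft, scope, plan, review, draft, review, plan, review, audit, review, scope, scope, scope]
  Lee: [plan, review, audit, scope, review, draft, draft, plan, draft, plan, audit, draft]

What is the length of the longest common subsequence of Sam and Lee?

Taking draft at Sam[1]=Lee[7]; then plan at Sam[3]=Lee[8]; then draft at Sam[5]=Lee[9]; then plan at Sam[7]=Lee[10]; then audit at Sam[9]=Lee[11] gives a common subsequence of length 5. The LCS DP gives dp[13][12] = 5, so this is optimal.

5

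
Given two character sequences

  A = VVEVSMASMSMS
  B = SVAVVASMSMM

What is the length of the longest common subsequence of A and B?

8

Let dp[i][j] be the LCS length of the first i characters of A and the first j characters of B. dp[i][j] = dp[i-1][j-1]+1 when the i-th and j-th characters match, else max(dp[i-1][j], dp[i][j-1]).
    ·  S  V  A  V  V  A  S  M  S  M  M
 ·  0  0  0  0  0  0  0  0  0  0  0  0
 V  0  0  1  1  1  1  1  1  1  1  1  1
 V  0  0  1  1  2  2  2  2  2  2  2  2
 E  0  0  1  1  2  2  2  2  2  2  2  2
 V  0  0  1  1  2  3  3  3  3  3  3  3
 S  0  1  1  1  2  3  3  4  4  4  4  4
 M  0  1  1  1  2  3  3  4  5  5  5  5
 A  0  1  1  2  2  3  4  4  5  5  5  5
 S  0  1  1  2  2  3  4  5  5  6  6  6
 M  0  1  1  2  2  3  4  5  6  6  7  7
 S  0  1  1  2  2  3  4  5  6  7  7  7
 M  0  1  1  2  2  3  4  5  6  7  8  8
 S  0  1  1  2  2  3  4  5  6  7  8  8
dp[12][11] = 8. One LCS (by backtracking along matches): VVVSMSMM.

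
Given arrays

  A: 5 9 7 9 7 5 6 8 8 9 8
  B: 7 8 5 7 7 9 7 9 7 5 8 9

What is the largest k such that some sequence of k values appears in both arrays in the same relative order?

Pick 5 at A[1]=B[3] → 9 at A[2]=B[6] → 7 at A[3]=B[7] → 9 at A[4]=B[8] → 7 at A[5]=B[9] → 5 at A[6]=B[10] → 8 at A[9]=B[11] → 9 at A[10]=B[12]; all 8 values appear in both, in order. dp[11][12] = 8 confirms this is the maximum.

8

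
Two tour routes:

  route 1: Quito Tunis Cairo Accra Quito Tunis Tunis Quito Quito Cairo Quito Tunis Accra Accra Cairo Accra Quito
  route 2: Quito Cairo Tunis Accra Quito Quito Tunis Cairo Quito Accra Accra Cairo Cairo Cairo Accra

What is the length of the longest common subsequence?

11

One common subsequence of length 11: Quito [1,1]; then Tunis [2,3]; then Accra [4,4]; then Quito [5,6]; then Tunis [7,7]; then Cairo [10,8]; then Quito [11,9]; then Accra [13,10]; then Accra [14,11]; then Cairo [15,14]; then Accra [16,15]. Since dp[17][15] = 11, nothing longer is possible.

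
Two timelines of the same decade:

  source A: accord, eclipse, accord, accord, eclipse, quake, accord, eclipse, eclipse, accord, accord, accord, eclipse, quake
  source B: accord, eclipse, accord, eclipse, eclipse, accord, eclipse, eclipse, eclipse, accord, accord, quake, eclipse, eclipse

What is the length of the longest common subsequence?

Match accord at source A[1]=source B[1], then eclipse at source A[2]=source B[2], then accord at source A[3]=source B[3], then accord at source A[4]=source B[6], then eclipse at source A[5]=source B[7], then eclipse at source A[8]=source B[8], then eclipse at source A[9]=source B[9], then accord at source A[10]=source B[10], then accord at source A[11]=source B[11], then eclipse at source A[13]=source B[14] — 10 events in the same relative order in both. dp[14][14] = 10 confirms this is the maximum.

10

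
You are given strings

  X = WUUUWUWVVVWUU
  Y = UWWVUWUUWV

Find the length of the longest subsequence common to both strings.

7

Let dp[i][j] be the LCS length of the first i characters of X and the first j characters of Y. dp[i][j] = dp[i-1][j-1]+1 when the i-th and j-th characters match, else max(dp[i-1][j], dp[i][j-1]).
    ·  U  W  W  V  U  W  U  U  W  V
 ·  0  0  0  0  0  0  0  0  0  0  0
 W  0  0  1  1  1  1  1  1  1  1  1
 U  0  1  1  1  1  2  2  2  2  2  2
 U  0  1  1  1  1  2  2  3  3  3  3
 U  0  1  1  1  1  2  2  3  4  4  4
 W  0  1  2  2  2  2  3  3  4  5  5
 U  0  1  2  2  2  3  3  4  4  5  5
 W  0  1  2  3  3  3  4  4  4  5  5
 V  0  1  2  3  4  4  4  4  4  5  6
 V  0  1  2  3  4  4  4  4  4  5  6
 V  0  1  2  3  4  4  4  4  4  5  6
 W  0  1  2  3  4  4  5  5  5  5  6
 U  0  1  2  3  4  5  5  6  6  6  6
 U  0  1  2  3  4  5  5  6  7  7  7
dp[13][10] = 7. One LCS (by backtracking along matches): UWWVWUU.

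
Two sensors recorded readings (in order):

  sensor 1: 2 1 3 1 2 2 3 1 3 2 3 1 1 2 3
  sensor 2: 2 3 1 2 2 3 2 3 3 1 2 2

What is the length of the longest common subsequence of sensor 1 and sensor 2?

One common subsequence of length 10: 2 at sensor 1[1]=sensor 2[1], 3 at sensor 1[3]=sensor 2[2], 1 at sensor 1[4]=sensor 2[3], 2 at sensor 1[5]=sensor 2[4], 2 at sensor 1[6]=sensor 2[5], 3 at sensor 1[7]=sensor 2[6], 3 at sensor 1[9]=sensor 2[8], 3 at sensor 1[11]=sensor 2[9], 1 at sensor 1[12]=sensor 2[10], 2 at sensor 1[14]=sensor 2[12]. Since dp[15][12] = 10, nothing longer is possible.

10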